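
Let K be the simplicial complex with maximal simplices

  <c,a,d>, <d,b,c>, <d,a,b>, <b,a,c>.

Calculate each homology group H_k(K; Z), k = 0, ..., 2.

We work with the vertex ordering a < b < c < d. The simplices of K, each written with vertices in increasing order, are:

  0-simplices (4): a, b, c, d
  1-simplices (6): ab, ac, ad, bc, bd, cd
  2-simplices (4): abc, abd, acd, bcd

so the chain groups are C_0 ≅ Z^4, C_1 ≅ Z^6, C_2 ≅ Z^4.

The boundary map ∂_1: C_1 → C_0 sends each edge [p,q] (with p < q) to q − p.
The resulting 4×6 matrix has rank 3, and its Smith normal form has invariant factors (1,1,1).

∂_2: C_2 → C_1 sends each 2-simplex [p,q,r] to [q,r] − [p,r] + [p,q]. For instance
  ∂abc = bc − ac + ab,
  ∂acd = cd − ad + ac.
This gives a 6×4 integer matrix of rank 3; reducing to Smith normal form yields diagonal entries (1,1,1).

Computing H_k = (kernel of ∂_k) / (image of ∂_{k+1}):

  H_0: rank C_0 − rank ∂_1 = 4 − 3 = 1, and the invariant factors of ∂_1 are all 1, so H_0 = Z.
  H_1: rank ker ∂_1 − rank ∂_2 = (6 − 3) − 3 = 0, and the invariant factors of ∂_2 are all 1, so H_1 = 0.
  H_2: rank ker ∂_2 − rank ∂_3 = (4 − 3) − 0 = 1, and there is no ∂_3, so H_2 = Z.

H_0 = Z,  H_1 = 0,  H_2 = Z.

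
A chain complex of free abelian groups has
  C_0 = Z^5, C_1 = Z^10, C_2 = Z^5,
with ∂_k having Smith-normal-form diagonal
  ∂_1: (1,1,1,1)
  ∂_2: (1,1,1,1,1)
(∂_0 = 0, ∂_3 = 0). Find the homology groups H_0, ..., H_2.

H_0: b_0 = 5 − 0 − 4 = 1; torsion from ∂_1 factors > 1: none. So H_0 = Z.
H_1: b_1 = 10 − 4 − 5 = 1; torsion from ∂_2 factors > 1: none. So H_1 = Z.
H_2: b_2 = 5 − 5 − 0 = 0; torsion from ∂_3 factors > 1: none. So H_2 = 0.

H_0 = Z,  H_1 = Z,  H_2 = 0.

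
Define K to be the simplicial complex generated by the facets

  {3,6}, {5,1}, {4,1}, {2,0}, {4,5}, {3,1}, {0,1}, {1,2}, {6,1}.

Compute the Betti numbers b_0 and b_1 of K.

b_0 = 1, b_1 = 3.

Fix the vertex order 0 < 1 < 2 < 3 < 4 < 5 < 6 and write every simplex with vertices in increasing order. Then dim K = 1 and the simplices of K are:

  0-simplices (7): [0], [1], [2], [3], [4], [5], [6]
  1-simplices (9): [0,1], [0,2], [1,2], [1,3], [1,4], [1,5], [1,6], [3,6], [4,5]

so the chain groups are C_0 ≅ Z^7, C_1 ≅ Z^9.

Boundary ∂_1: C_1 → C_0 sends each edge [p,q] (with p < q) to q − p.
The 7×9 boundary matrix has rank 6 and Smith normal form diag(1,1,1,1,1,1).

Reading off H_k = ker ∂_k / im ∂_{k+1}:

  H_0: rank C_0 − rank ∂_1 = 7 − 6 = 1, and the invariant factors of ∂_1 are all 1, so H_0 ≅ Z.
  H_1: rank ker ∂_1 − rank ∂_2 = (9 − 6) − 0 = 3, and there is no ∂_2, so H_1 ≅ Z^3.

Hence the Betti numbers are b_0 = 1, b_1 = 3.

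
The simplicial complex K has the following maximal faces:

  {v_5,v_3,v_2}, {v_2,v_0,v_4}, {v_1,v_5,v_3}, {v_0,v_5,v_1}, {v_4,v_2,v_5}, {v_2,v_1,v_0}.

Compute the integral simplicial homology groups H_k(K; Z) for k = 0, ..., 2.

Order the vertices as v_0 < v_1 < v_2 < v_3 < v_4 < v_5. Listing each simplex with vertices in this order, K has dimension 2 with simplices:

  0-simplices (6): [v_0], [v_1], [v_2], [v_3], [v_4], [v_5]
  1-simplices (12): [v_0,v_1], [v_0,v_2], [v_0,v_4], [v_0,v_5], [v_1,v_2], [v_1,v_3], [v_1,v_5], [v_2,v_3], [v_2,v_4], [v_2,v_5], [v_3,v_5], [v_4,v_5]
  2-simplices (6): [v_0,v_1,v_2], [v_0,v_1,v_5], [v_0,v_2,v_4], [v_1,v_3,v_5], [v_2,v_3,v_5], [v_2,v_4,v_5]

giving chain groups C_0 ≅ Z^6, C_1 ≅ Z^12, C_2 ≅ Z^6.

∂_1: C_1 → C_0 sends each edge [p,q] (with p < q) to q − p.
As a 6×12 matrix over Z this has rank 5, with invariant factors (1,1,1,1,1).

The boundary map ∂_2: C_2 → C_1 acts by ∂[p,q,r] = [q,r] − [p,r] + [p,q]. For instance
  ∂[v_2,v_4,v_5] = [v_4,v_5] − [v_2,v_5] + [v_2,v_4],
  ∂[v_0,v_1,v_5] = [v_1,v_5] − [v_0,v_5] + [v_0,v_1].
As a 12×6 matrix over Z this has rank 6, with invariant factors (1,1,1,1,1,1).

Computing H_k = (kernel of ∂_k) / (image of ∂_{k+1}):

  H_0: rank C_0 − rank ∂_1 = 6 − 5 = 1, and the invariant factors of ∂_1 are all 1, so H_0 = Z.
  H_1: rank ker ∂_1 − rank ∂_2 = (12 − 5) − 6 = 1, and the invariant factors of ∂_2 are all 1, so H_1 = Z.
  H_2: rank ker ∂_2 − rank ∂_3 = (6 − 6) − 0 = 0, and there is no ∂_3, so H_2 = 0.

As a check, the Euler characteristic is 6 − 12 + 6 = 0, which agrees with 1 − 1 + 0 = 0.

H_0 ≅ Z,  H_1 ≅ Z,  H_2 = 0.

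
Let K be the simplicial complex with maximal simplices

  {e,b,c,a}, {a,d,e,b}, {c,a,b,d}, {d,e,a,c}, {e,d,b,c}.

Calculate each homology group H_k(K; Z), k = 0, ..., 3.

Take the total order a < b < c < d < e on the vertex set. Then K (dimension 3) consists of the simplices:

  0-simplices (5): a, b, c, d, e
  1-simplices (10): ab, ac, ad, ae, bc, bd, be, cd, ce, de
  2-simplices (10): abc, abd, abe, acd, ace, ade, bcd, bce, bde, cde
  3-simplices (5): abcd, abce, abde, acde, bcde

Hence C_0 ≅ Z^5, C_1 ≅ Z^10, C_2 ≅ Z^10, C_3 ≅ Z^5.

The boundary map ∂_1: C_1 → C_0 maps an edge to its endpoints' difference, ∂[p,q] = q − p. For instance
  ∂bd = d − b.
The resulting 5×10 matrix has rank 4, and its Smith normal form has invariant factors (1,1,1,1).

Boundary ∂_2: C_2 → C_1 acts by ∂[p,q,r] = [q,r] − [p,r] + [p,q]. For instance
  ∂abd = bd − ad + ab,
  ∂bcd = cd − bd + bc.
The resulting 10×10 matrix has rank 6, and its Smith normal form has invariant factors (1,1,1,1,1,1).

∂_3: C_3 → C_2 sends each 3-simplex σ to the alternating sum Σ_i (−1)^i (σ with its i-th vertex removed). For instance
  ∂abde = bde − ade + abe − abd,
  ∂abce = bce − ace + abe − abc.
The resulting 10×5 matrix has rank 4, and its Smith normal form has invariant factors (1,1,1,1).

Computing H_k = (kernel of ∂_k) / (image of ∂_{k+1}):

  H_0: rank C_0 − rank ∂_1 = 5 − 4 = 1, and the invariant factors of ∂_1 are all 1, so H_0 ≅ Z.
  H_1: rank ker ∂_1 − rank ∂_2 = (10 − 4) − 6 = 0, and the invariant factors of ∂_2 are all 1, so H_1 ≅ 0.
  H_2: rank ker ∂_2 − rank ∂_3 = (10 − 6) − 4 = 0, and the invariant factors of ∂_3 are all 1, so H_2 ≅ 0.
  H_3: rank ker ∂_3 − rank ∂_4 = (5 − 4) − 0 = 1, and there is no ∂_4, so H_3 ≅ Z.

H_0 = Z,  H_1 = 0,  H_2 = 0,  H_3 = Z.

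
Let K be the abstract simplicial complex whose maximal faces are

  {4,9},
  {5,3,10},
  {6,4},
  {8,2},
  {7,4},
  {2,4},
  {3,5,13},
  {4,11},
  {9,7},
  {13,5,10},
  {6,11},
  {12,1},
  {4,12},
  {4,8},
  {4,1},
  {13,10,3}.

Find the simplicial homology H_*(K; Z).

Order the vertices as 1 < 2 < 3 < 4 < 5 < 6 < 7 < 8 < 9 < 10 < 11 < 12 < 13. Listing each simplex with vertices in this order, K has dimension 2 with simplices:

  0-simplices (13): [1], [2], [3], [4], [5], [6], [7], [8], [9], [10], [11], [12], [13]
  1-simplices (18): [1,4], [1,12], [2,4], [2,8], [3,5], [3,10], [3,13], [4,6], [4,7], [4,8], [4,9], [4,11], [4,12], [5,10], [5,13], [6,11], [7,9], [10,13]
  2-simplices (4): [3,5,10], [3,5,13], [3,10,13], [5,10,13]

so the chain groups are C_0 ≅ Z^13, C_1 ≅ Z^18, C_2 ≅ Z^4.

Boundary ∂_1: C_1 → C_0 sends each edge [p,q] (with p < q) to q − p. For instance
  ∂[1,4] = [4] − [1].
As a 13×18 matrix over Z this has rank 11, with invariant factors (1,1,1,1,1,1,1,1,1,1,1).

Boundary ∂_2: C_2 → C_1 acts by ∂[p,q,r] = [q,r] − [p,r] + [p,q]. For instance
  ∂[5,10,13] = [10,13] − [5,13] + [5,10],
  ∂[3,5,13] = [5,13] − [3,13] + [3,5].
This gives a 18×4 integer matrix of rank 3; reducing to Smith normal form yields diagonal entries (1,1,1).

Now H_k = ker ∂_k / im ∂_{k+1}, so:

  H_0: rank C_0 − rank ∂_1 = 13 − 11 = 2, and the invariant factors of ∂_1 are all 1, so H_0 = Z^2.
  H_1: rank ker ∂_1 − rank ∂_2 = (18 − 11) − 3 = 4, and the invariant factors of ∂_2 are all 1, so H_1 = Z^4.
  H_2: rank ker ∂_2 − rank ∂_3 = (4 − 3) − 0 = 1, and there is no ∂_3, so H_2 = Z.

(K is a triangulation of the disjoint union of the 2-sphere S^2 and a wedge of 4 circles.)

H_0 ≅ Z^2,  H_1 ≅ Z^4,  H_2 ≅ Z.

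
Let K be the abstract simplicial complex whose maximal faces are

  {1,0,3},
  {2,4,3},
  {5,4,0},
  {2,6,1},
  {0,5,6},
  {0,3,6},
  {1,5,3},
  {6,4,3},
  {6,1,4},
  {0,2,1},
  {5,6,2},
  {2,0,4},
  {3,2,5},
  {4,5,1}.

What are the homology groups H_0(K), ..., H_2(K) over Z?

H_0 = Z,  H_1 = Z^2,  H_2 = Z.

Fix the vertex order 0 < 1 < 2 < 3 < 4 < 5 < 6 and write every simplex with vertices in increasing order. Then dim K = 2 and the simplices of K are:

  0-simplices (7): [0], [1], [2], [3], [4], [5], [6]
  1-simplices (21): [0,1], [0,2], [0,3], [0,4], [0,5], [0,6], [1,2], [1,3], [1,4], [1,5], [1,6], [2,3], [2,4], [2,5], [2,6], [3,4], [3,5], [3,6], [4,5], [4,6], [5,6]
  2-simplices (14): [0,1,2], [0,1,3], [0,2,4], [0,3,6], [0,4,5], [0,5,6], [1,2,6], [1,3,5], [1,4,5], [1,4,6], [2,3,4], [2,3,5], [2,5,6], [3,4,6]

giving chain groups C_0 ≅ Z^7, C_1 ≅ Z^21, C_2 ≅ Z^14.

Boundary ∂_1: C_1 → C_0 is given by ∂[p,q] = [q] − [p]. For instance
  ∂[0,2] = [2] − [0].
As a 7×21 matrix over Z this has rank 6, with invariant factors (1,1,1,1,1,1).

The boundary map ∂_2: C_2 → C_1 acts by ∂[p,q,r] = [q,r] − [p,r] + [p,q]. For instance
  ∂[3,4,6] = [4,6] − [3,6] + [3,4],
  ∂[0,1,2] = [1,2] − [0,2] + [0,1].
This gives a 21×14 integer matrix of rank 13; reducing to Smith normal form yields diagonal entries (1,1,1,1,1,1,1,1,1,1,1,1,1).

Now H_k = ker ∂_k / im ∂_{k+1}, so:

  H_0: rank C_0 − rank ∂_1 = 7 − 6 = 1, and the invariant factors of ∂_1 are all 1, so H_0 ≅ Z.
  H_1: rank ker ∂_1 − rank ∂_2 = (21 − 6) − 13 = 2, and the invariant factors of ∂_2 are all 1, so H_1 ≅ Z^2.
  H_2: rank ker ∂_2 − rank ∂_3 = (14 − 13) − 0 = 1, and there is no ∂_3, so H_2 ≅ Z.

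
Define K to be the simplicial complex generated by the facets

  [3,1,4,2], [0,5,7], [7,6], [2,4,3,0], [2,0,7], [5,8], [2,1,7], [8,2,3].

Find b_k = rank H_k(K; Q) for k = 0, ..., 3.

We work with the vertex ordering 0 < 1 < 2 < 3 < 4 < 5 < 6 < 7 < 8. The simplices of K, each written with vertices in increasing order, are:

  0-simplices (9): [0], [1], [2], [3], [4], [5], [6], [7], [8]
  1-simplices (18): [0,2], [0,3], [0,4], [0,5], [0,7], [1,2], [1,3], [1,4], [1,7], [2,3], [2,4], [2,7], [2,8], [3,4], [3,8], [5,7], [5,8], [6,7]
  2-simplices (11): [0,2,3], [0,2,4], [0,2,7], [0,3,4], [0,5,7], [1,2,3], [1,2,4], [1,2,7], [1,3,4], [2,3,4], [2,3,8]
  3-simplices (2): [0,2,3,4], [1,2,3,4]

giving chain groups C_0 ≅ Z^9, C_1 ≅ Z^18, C_2 ≅ Z^11, C_3 ≅ Z^2.

∂_1: C_1 → C_0 is given by ∂[p,q] = [q] − [p]. For instance
  ∂[2,3] = [3] − [2].
This gives a 9×18 integer matrix of rank 8; reducing to Smith normal form yields diagonal entries (1,1,1,1,1,1,1,1).

The boundary map ∂_2: C_2 → C_1 acts by ∂[p,q,r] = [q,r] − [p,r] + [p,q]. For instance
  ∂[2,3,8] = [3,8] − [2,8] + [2,3],
  ∂[0,2,4] = [2,4] − [0,4] + [0,2].
The resulting 18×11 matrix has rank 9, and its Smith normal form has invariant factors (1,1,1,1,1,1,1,1,1).

The boundary map ∂_3: C_3 → C_2 sends each 3-simplex σ to the alternating sum Σ_i (−1)^i (σ with its i-th vertex removed). For instance
  ∂[0,2,3,4] = [2,3,4] − [0,3,4] + [0,2,4] − [0,2,3],
  ∂[1,2,3,4] = [2,3,4] − [1,3,4] + [1,2,4] − [1,2,3].
This gives a 11×2 integer matrix of rank 2; reducing to Smith normal form yields diagonal entries (1,1).

From H_k ≅ ker(∂_k) / im(∂_{k+1}) we obtain:

  H_0: rank C_0 − rank ∂_1 = 9 − 8 = 1, and the invariant factors of ∂_1 are all 1, so H_0 ≅ Z.
  H_1: rank ker ∂_1 − rank ∂_2 = (18 − 8) − 9 = 1, and the invariant factors of ∂_2 are all 1, so H_1 ≅ Z.
  H_2: rank ker ∂_2 − rank ∂_3 = (11 − 9) − 2 = 0, and the invariant factors of ∂_3 are all 1, so H_2 ≅ 0.
  H_3: rank ker ∂_3 − rank ∂_4 = (2 − 2) − 0 = 0, and there is no ∂_4, so H_3 ≅ 0.

Hence the Betti numbers are b_0 = 1, b_1 = 1, b_2 = 0, b_3 = 0.

b_0 = 1, b_1 = 1, b_2 = 0, b_3 = 0.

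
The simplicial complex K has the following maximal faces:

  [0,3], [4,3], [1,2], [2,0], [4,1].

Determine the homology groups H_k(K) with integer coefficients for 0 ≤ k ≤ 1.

We work with the vertex ordering 0 < 1 < 2 < 3 < 4. The simplices of K, each written with vertices in increasing order, are:

  0-simplices (5): [0], [1], [2], [3], [4]
  1-simplices (5): [0,2], [0,3], [1,2], [1,4], [3,4]

Hence C_0 ≅ Z^5, C_1 ≅ Z^5.

Boundary ∂_1: C_1 → C_0 is given by ∂[p,q] = [q] − [p]. For instance
  ∂[1,2] = [2] − [1].
This gives a 5×5 integer matrix of rank 4; reducing to Smith normal form yields diagonal entries (1,1,1,1).

From H_k ≅ ker(∂_k) / im(∂_{k+1}) we obtain:

  H_0: rank C_0 − rank ∂_1 = 5 − 4 = 1, and the invariant factors of ∂_1 are all 1, so H_0 = Z.
  H_1: rank ker ∂_1 − rank ∂_2 = (5 − 4) − 0 = 1, and there is no ∂_2, so H_1 = Z.

H_0 = Z,  H_1 = Z.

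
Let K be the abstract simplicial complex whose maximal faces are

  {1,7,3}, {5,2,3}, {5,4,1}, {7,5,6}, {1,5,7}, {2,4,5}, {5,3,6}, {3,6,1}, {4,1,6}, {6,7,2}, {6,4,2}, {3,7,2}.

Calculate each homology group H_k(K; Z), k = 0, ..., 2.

H_0 ≅ Z,  H_1 ≅ Z/2,  H_2 = 0.

Fix the vertex order 1 < 2 < 3 < 4 < 5 < 6 < 7 and write every simplex with vertices in increasing order. Then dim K = 2 and the simplices of K are:

  0-simplices (7): [1], [2], [3], [4], [5], [6], [7]
  1-simplices (18): [1,3], [1,4], [1,5], [1,6], [1,7], [2,3], [2,4], [2,5], [2,6], [2,7], [3,5], [3,6], [3,7], [4,5], [4,6], [5,6], [5,7], [6,7]
  2-simplices (12): [1,3,6], [1,3,7], [1,4,5], [1,4,6], [1,5,7], [2,3,5], [2,3,7], [2,4,5], [2,4,6], [2,6,7], [3,5,6], [5,6,7]

giving chain groups C_0 ≅ Z^7, C_1 ≅ Z^18, C_2 ≅ Z^12.

The boundary map ∂_1: C_1 → C_0 is given by ∂[p,q] = [q] − [p].
This gives a 7×18 integer matrix of rank 6; reducing to Smith normal form yields diagonal entries (1,1,1,1,1,1).

Boundary ∂_2: C_2 → C_1 maps a triangle to the signed sum of its edges. For instance
  ∂[2,4,6] = [4,6] − [2,6] + [2,4],
  ∂[3,5,6] = [5,6] − [3,6] + [3,5].
This gives a 18×12 integer matrix of rank 12; reducing to Smith normal form yields diagonal entries (1,1,1,1,1,1,1,1,1,1,1,2).

Reading off H_k = ker ∂_k / im ∂_{k+1}:

  H_0: rank C_0 − rank ∂_1 = 7 − 6 = 1, and the invariant factors of ∂_1 are all 1, so H_0 = Z.
  H_1: rank ker ∂_1 − rank ∂_2 = (18 − 6) − 12 = 0, and ∂_2 has invariant factor 2 > 1, so H_1 = Z/2.
  H_2: rank ker ∂_2 − rank ∂_3 = (12 − 12) − 0 = 0, and there is no ∂_3, so H_2 = 0.

As a check, the Euler characteristic is 7 − 18 + 12 = 1, which agrees with 1 − 0 + 0 = 1.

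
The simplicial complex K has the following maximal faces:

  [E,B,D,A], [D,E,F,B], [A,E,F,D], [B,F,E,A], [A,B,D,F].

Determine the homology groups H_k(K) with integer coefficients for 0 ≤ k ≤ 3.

Take the total order A < B < D < E < F on the vertex set. Then K (dimension 3) consists of the simplices:

  0-simplices (5): A, B, D, E, F
  1-simplices (10): AB, AD, AE, AF, BD, BE, BF, DE, DF, EF
  2-simplices (10): ABD, ABE, ABF, ADE, ADF, AEF, BDE, BDF, BEF, DEF
  3-simplices (5): ABDE, ABDF, ABEF, ADEF, BDEF

Hence C_0 ≅ Z^5, C_1 ≅ Z^10, C_2 ≅ Z^10, C_3 ≅ Z^5.

The boundary map ∂_1: C_1 → C_0 maps an edge to its endpoints' difference, ∂[p,q] = q − p. For instance
  ∂AE = E − A.
This gives a 5×10 integer matrix of rank 4; reducing to Smith normal form yields diagonal entries (1,1,1,1).

The boundary map ∂_2: C_2 → C_1 maps a triangle to the signed sum of its edges. For instance
  ∂ABF = BF − AF + AB,
  ∂ADE = DE − AE + AD.
The resulting 10×10 matrix has rank 6, and its Smith normal form has invariant factors (1,1,1,1,1,1).

The boundary map ∂_3: C_3 → C_2 sends each 3-simplex σ to the alternating sum Σ_i (−1)^i (σ with its i-th vertex removed). For instance
  ∂ABDE = BDE − ADE + ABE − ABD,
  ∂ADEF = DEF − AEF + ADF − ADE.
This gives a 10×5 integer matrix of rank 4; reducing to Smith normal form yields diagonal entries (1,1,1,1).

Computing H_k = (kernel of ∂_k) / (image of ∂_{k+1}):

  H_0: rank C_0 − rank ∂_1 = 5 − 4 = 1, and the invariant factors of ∂_1 are all 1, so H_0 = Z.
  H_1: rank ker ∂_1 − rank ∂_2 = (10 − 4) − 6 = 0, and the invariant factors of ∂_2 are all 1, so H_1 = 0.
  H_2: rank ker ∂_2 − rank ∂_3 = (10 − 6) − 4 = 0, and the invariant factors of ∂_3 are all 1, so H_2 = 0.
  H_3: rank ker ∂_3 − rank ∂_4 = (5 − 4) − 0 = 1, and there is no ∂_4, so H_3 = Z.

(K is a triangulation of the 3-sphere S^3.)

H_0 ≅ Z,  H_1 = 0,  H_2 = 0,  H_3 ≅ Z.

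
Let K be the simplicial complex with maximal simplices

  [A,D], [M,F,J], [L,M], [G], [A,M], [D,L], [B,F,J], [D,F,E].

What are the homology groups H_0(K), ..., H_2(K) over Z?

Fix the vertex order A < B < D < E < F < G < J < L < M and write every simplex with vertices in increasing order. Then dim K = 2 and the simplices of K are:

  0-simplices (9): A, B, D, E, F, G, J, L, M
  1-simplices (12): AD, AM, BF, BJ, DE, DF, DL, EF, FJ, FM, JM, LM
  2-simplices (3): BFJ, DEF, FJM

Hence C_0 ≅ Z^9, C_1 ≅ Z^12, C_2 ≅ Z^3.

The boundary map ∂_1: C_1 → C_0 maps an edge to its endpoints' difference, ∂[p,q] = q − p. For instance
  ∂FM = M − F.
This gives a 9×12 integer matrix of rank 7; reducing to Smith normal form yields diagonal entries (1,1,1,1,1,1,1).

∂_2: C_2 → C_1 acts by ∂[p,q,r] = [q,r] − [p,r] + [p,q]. For instance
  ∂BFJ = FJ − BJ + BF,
  ∂DEF = EF − DF + DE.
The resulting 12×3 matrix has rank 3, and its Smith normal form has invariant factors (1,1,1).

Reading off H_k = ker ∂_k / im ∂_{k+1}:

  H_0: rank C_0 − rank ∂_1 = 9 − 7 = 2, and the invariant factors of ∂_1 are all 1, so H_0 = Z^2.
  H_1: rank ker ∂_1 − rank ∂_2 = (12 − 7) − 3 = 2, and the invariant factors of ∂_2 are all 1, so H_1 = Z^2.
  H_2: rank ker ∂_2 − rank ∂_3 = (3 − 3) − 0 = 0, and there is no ∂_3, so H_2 = 0.

As a check, the Euler characteristic is 9 − 12 + 3 = 0, which agrees with 2 − 2 + 0 = 0.

H_0 = Z^2,  H_1 = Z^2,  H_2 = 0.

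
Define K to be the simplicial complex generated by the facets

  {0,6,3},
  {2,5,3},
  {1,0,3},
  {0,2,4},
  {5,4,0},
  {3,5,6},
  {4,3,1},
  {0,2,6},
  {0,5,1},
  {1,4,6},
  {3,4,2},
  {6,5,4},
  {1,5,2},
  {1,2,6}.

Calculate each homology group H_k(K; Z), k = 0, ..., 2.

K has 7 vertices, 21 edges, 14 triangles.
rank ∂_0 = 0, rank ∂_1 = 6 ⇒ b_0 = 7 − 0 − 6 = 1; all invariant factors of ∂_1 are 1 so no torsion. So H_0 ≅ Z.
rank ∂_1 = 6, rank ∂_2 = 13 ⇒ b_1 = 21 − 6 − 13 = 2; all invariant factors of ∂_2 are 1 so no torsion. So H_1 ≅ Z^2.
rank ∂_2 = 13, rank ∂_3 = 0 ⇒ b_2 = 14 − 13 − 0 = 1. So H_2 ≅ Z.

H_0 ≅ Z,  H_1 ≅ Z^2,  H_2 ≅ Z.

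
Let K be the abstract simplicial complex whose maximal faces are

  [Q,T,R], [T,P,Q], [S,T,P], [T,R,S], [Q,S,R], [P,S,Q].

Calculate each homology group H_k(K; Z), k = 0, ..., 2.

Fix the vertex order P < Q < R < S < T and write every simplex with vertices in increasing order. Then dim K = 2 and the simplices of K are:

  0-simplices (5): P, Q, R, S, T
  1-simplices (9): PQ, PS, PT, QR, QS, QT, RS, RT, ST
  2-simplices (6): PQS, PQT, PST, QRS, QRT, RST

so the chain groups are C_0 ≅ Z^5, C_1 ≅ Z^9, C_2 ≅ Z^6.

∂_1: C_1 → C_0 is given by ∂[p,q] = [q] − [p]. For instance
  ∂QT = T − Q.
The 5×9 boundary matrix has rank 4 and Smith normal form diag(1,1,1,1).

Boundary ∂_2: C_2 → C_1 maps a triangle to the signed sum of its edges. For instance
  ∂PQS = QS − PS + PQ,
  ∂QRT = RT − QT + QR.
This gives a 9×6 integer matrix of rank 5; reducing to Smith normal form yields diagonal entries (1,1,1,1,1).

From H_k ≅ ker(∂_k) / im(∂_{k+1}) we obtain:

  H_0: rank C_0 − rank ∂_1 = 5 − 4 = 1, and the invariant factors of ∂_1 are all 1, so H_0 = Z.
  H_1: rank ker ∂_1 − rank ∂_2 = (9 − 4) − 5 = 0, and the invariant factors of ∂_2 are all 1, so H_1 = 0.
  H_2: rank ker ∂_2 − rank ∂_3 = (6 − 5) − 0 = 1, and there is no ∂_3, so H_2 = Z.

As a check, the Euler characteristic is 5 − 9 + 6 = 2, which agrees with 1 − 0 + 1 = 2.
(K is a triangulation of the 2-sphere S^2.)

H_0 = Z,  H_1 = 0,  H_2 = Z.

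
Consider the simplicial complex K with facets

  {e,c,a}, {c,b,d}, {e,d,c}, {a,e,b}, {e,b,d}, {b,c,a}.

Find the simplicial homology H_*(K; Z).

H_0 ≅ Z,  H_1 = 0,  H_2 ≅ Z.

Fix the vertex order a < b < c < d < e and write every simplex with vertices in increasing order. Then dim K = 2 and the simplices of K are:

  0-simplices (5): a, b, c, d, e
  1-simplices (9): ab, ac, ae, bc, bd, be, cd, ce, de
  2-simplices (6): abc, abe, ace, bcd, bde, cde

Hence C_0 ≅ Z^5, C_1 ≅ Z^9, C_2 ≅ Z^6.

The boundary map ∂_1: C_1 → C_0 maps an edge to its endpoints' difference, ∂[p,q] = q − p. For instance
  ∂ae = e − a.
The resulting 5×9 matrix has rank 4, and its Smith normal form has invariant factors (1,1,1,1).

∂_2: C_2 → C_1 sends each 2-simplex [p,q,r] to [q,r] − [p,r] + [p,q]. For instance
  ∂abe = be − ae + ab,
  ∂abc = bc − ac + ab.
As a 9×6 matrix over Z this has rank 5, with invariant factors (1,1,1,1,1).

From H_k ≅ ker(∂_k) / im(∂_{k+1}) we obtain:

  H_0: rank C_0 − rank ∂_1 = 5 − 4 = 1, and the invariant factors of ∂_1 are all 1, so H_0 ≅ Z.
  H_1: rank ker ∂_1 − rank ∂_2 = (9 − 4) − 5 = 0, and the invariant factors of ∂_2 are all 1, so H_1 ≅ 0.
  H_2: rank ker ∂_2 − rank ∂_3 = (6 − 5) − 0 = 1, and there is no ∂_3, so H_2 ≅ Z.

As a check, the Euler characteristic is 5 − 9 + 6 = 2, which agrees with 1 − 0 + 1 = 2.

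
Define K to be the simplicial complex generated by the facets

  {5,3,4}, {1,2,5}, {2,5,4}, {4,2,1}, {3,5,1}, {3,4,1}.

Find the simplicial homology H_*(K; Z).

We work with the vertex ordering 1 < 2 < 3 < 4 < 5. The simplices of K, each written with vertices in increasing order, are:

  0-simplices (5): [1], [2], [3], [4], [5]
  1-simplices (9): [1,2], [1,3], [1,4], [1,5], [2,4], [2,5], [3,4], [3,5], [4,5]
  2-simplices (6): [1,2,4], [1,2,5], [1,3,4], [1,3,5], [2,4,5], [3,4,5]

giving chain groups C_0 ≅ Z^5, C_1 ≅ Z^9, C_2 ≅ Z^6.

Boundary ∂_1: C_1 → C_0 maps an edge to its endpoints' difference, ∂[p,q] = q − p. For instance
  ∂[1,5] = [5] − [1].
The resulting 5×9 matrix has rank 4, and its Smith normal form has invariant factors (1,1,1,1).

The boundary map ∂_2: C_2 → C_1 sends each 2-simplex [p,q,r] to [q,r] − [p,r] + [p,q]. For instance
  ∂[1,2,4] = [2,4] − [1,4] + [1,2],
  ∂[1,3,4] = [3,4] − [1,4] + [1,3].
The resulting 9×6 matrix has rank 5, and its Smith normal form has invariant factors (1,1,1,1,1).

Now H_k = ker ∂_k / im ∂_{k+1}, so:

  H_0: rank C_0 − rank ∂_1 = 5 − 4 = 1, and the invariant factors of ∂_1 are all 1, so H_0 = Z.
  H_1: rank ker ∂_1 − rank ∂_2 = (9 − 4) − 5 = 0, and the invariant factors of ∂_2 are all 1, so H_1 = 0.
  H_2: rank ker ∂_2 − rank ∂_3 = (6 − 5) − 0 = 1, and there is no ∂_3, so H_2 = Z.

As a check, the Euler characteristic is 5 − 9 + 6 = 2, which agrees with 1 − 0 + 1 = 2.

H_0 ≅ Z,  H_1 = 0,  H_2 ≅ Z.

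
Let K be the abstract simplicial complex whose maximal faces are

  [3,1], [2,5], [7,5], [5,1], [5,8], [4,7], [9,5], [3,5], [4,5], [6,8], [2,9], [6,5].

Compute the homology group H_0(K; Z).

H_0 ≅ Z.

We work with the vertex ordering 1 < 2 < 3 < 4 < 5 < 6 < 7 < 8 < 9. The simplices of K, each written with vertices in increasing order, are:

  0-simplices (9): [1], [2], [3], [4], [5], [6], [7], [8], [9]
  1-simplices (12): [1,3], [1,5], [2,5], [2,9], [3,5], [4,5], [4,7], [5,6], [5,7], [5,8], [5,9], [6,8]

so the chain groups are C_0 ≅ Z^9, C_1 ≅ Z^12.

∂_1: C_1 → C_0 is given by ∂[p,q] = [q] − [p].
This gives a 9×12 integer matrix of rank 8; reducing to Smith normal form yields diagonal entries (1,1,1,1,1,1,1,1).

Computing H_k = (kernel of ∂_k) / (image of ∂_{k+1}):

  H_0: rank C_0 − rank ∂_1 = 9 − 8 = 1, and the invariant factors of ∂_1 are all 1, so H_0 = Z.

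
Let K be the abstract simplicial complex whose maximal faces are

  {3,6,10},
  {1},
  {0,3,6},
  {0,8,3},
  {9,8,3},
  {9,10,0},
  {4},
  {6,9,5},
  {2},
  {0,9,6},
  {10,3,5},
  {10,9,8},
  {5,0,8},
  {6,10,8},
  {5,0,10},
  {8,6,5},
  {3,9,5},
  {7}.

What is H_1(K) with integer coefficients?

K has 11 vertices, 21 edges, 14 triangles.
rank ∂_1 = 6, rank ∂_2 = 13 ⇒ b_1 = 21 − 6 − 13 = 2; all invariant factors of ∂_2 are 1 so no torsion. So H_1 ≅ Z^2.

H_1 ≅ Z^2.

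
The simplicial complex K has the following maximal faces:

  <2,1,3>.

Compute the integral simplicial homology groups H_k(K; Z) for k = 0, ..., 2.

H_0 = Z,  H_1 = 0,  H_2 = 0.

We work with the vertex ordering 1 < 2 < 3. The simplices of K, each written with vertices in increasing order, are:

  0-simplices (3): [1], [2], [3]
  1-simplices (3): [1,2], [1,3], [2,3]
  2-simplices (1): [1,2,3]

Hence C_0 ≅ Z^3, C_1 ≅ Z^3, C_2 ≅ Z^1.

The boundary map ∂_1: C_1 → C_0 maps an edge to its endpoints' difference, ∂[p,q] = q − p. For instance
  ∂[1,2] = [2] − [1].
This gives a 3×3 integer matrix of rank 2; reducing to Smith normal form yields diagonal entries (1,1).

Boundary ∂_2: C_2 → C_1 maps a triangle to the signed sum of its edges. For instance
  ∂[1,2,3] = [2,3] − [1,3] + [1,2].
As a 3×1 matrix over Z this has rank 1, with invariant factors (1).

Reading off H_k = ker ∂_k / im ∂_{k+1}:

  H_0: rank C_0 − rank ∂_1 = 3 − 2 = 1, and the invariant factors of ∂_1 are all 1, so H_0 ≅ Z.
  H_1: rank ker ∂_1 − rank ∂_2 = (3 − 2) − 1 = 0, and the invariant factors of ∂_2 are all 1, so H_1 ≅ 0.
  H_2: rank ker ∂_2 − rank ∂_3 = (1 − 1) − 0 = 0, and there is no ∂_3, so H_2 ≅ 0.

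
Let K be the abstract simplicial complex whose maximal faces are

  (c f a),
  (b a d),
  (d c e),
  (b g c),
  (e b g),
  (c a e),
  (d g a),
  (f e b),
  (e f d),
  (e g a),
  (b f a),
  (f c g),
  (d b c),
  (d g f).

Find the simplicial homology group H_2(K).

H_2 ≅ Z.

Take the total order a < b < c < d < e < f < g on the vertex set. Then K (dimension 2) consists of the simplices:

  0-simplices (7): a, b, c, d, e, f, g
  1-simplices (21): ab, ac, ad, ae, af, ag, bc, bd, be, bf, bg, cd, ce, cf, cg, de, df, dg, ef, eg, fg
  2-simplices (14): abd, abf, ace, acf, adg, aeg, bcd, bcg, bef, beg, cde, cfg, def, dfg

so the chain groups are C_0 ≅ Z^7, C_1 ≅ Z^21, C_2 ≅ Z^14.

The boundary map ∂_1: C_1 → C_0 is given by ∂[p,q] = [q] − [p]. For instance
  ∂ab = b − a.
The resulting 7×21 matrix has rank 6, and its Smith normal form has invariant factors (1,1,1,1,1,1).

The boundary map ∂_2: C_2 → C_1 acts by ∂[p,q,r] = [q,r] − [p,r] + [p,q]. For instance
  ∂ace = ce − ae + ac,
  ∂bcg = cg − bg + bc.
This gives a 21×14 integer matrix of rank 13; reducing to Smith normal form yields diagonal entries (1,1,1,1,1,1,1,1,1,1,1,1,1).

Computing H_k = (kernel of ∂_k) / (image of ∂_{k+1}):

  H_2: rank ker ∂_2 − rank ∂_3 = (14 − 13) − 0 = 1, and there is no ∂_3, so H_2 = Z.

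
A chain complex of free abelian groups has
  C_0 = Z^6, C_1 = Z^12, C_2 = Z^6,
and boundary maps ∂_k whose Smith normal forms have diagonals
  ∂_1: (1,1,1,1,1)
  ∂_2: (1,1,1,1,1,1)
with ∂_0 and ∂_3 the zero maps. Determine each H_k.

H_0: b_0 = 6 − 0 − 5 = 1; torsion from ∂_1 factors > 1: none. So H_0 ≅ Z.
H_1: b_1 = 12 − 5 − 6 = 1; torsion from ∂_2 factors > 1: none. So H_1 ≅ Z.
H_2: b_2 = 6 − 6 − 0 = 0; torsion from ∂_3 factors > 1: none. So H_2 ≅ 0.

H_0 ≅ Z,  H_1 ≅ Z,  H_2 = 0.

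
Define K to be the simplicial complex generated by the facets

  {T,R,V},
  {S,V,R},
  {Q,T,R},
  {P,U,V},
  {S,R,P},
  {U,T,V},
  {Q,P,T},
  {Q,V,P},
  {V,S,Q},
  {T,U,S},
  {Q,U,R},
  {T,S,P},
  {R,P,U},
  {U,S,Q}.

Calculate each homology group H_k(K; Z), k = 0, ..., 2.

K has 7 vertices, 21 edges, 14 triangles.
rank ∂_0 = 0, rank ∂_1 = 6 ⇒ b_0 = 7 − 0 − 6 = 1; all invariant factors of ∂_1 are 1 so no torsion. So H_0 = Z.
rank ∂_1 = 6, rank ∂_2 = 13 ⇒ b_1 = 21 − 6 − 13 = 2; all invariant factors of ∂_2 are 1 so no torsion. So H_1 = Z^2.
rank ∂_2 = 13, rank ∂_3 = 0 ⇒ b_2 = 14 − 13 − 0 = 1. So H_2 = Z.

H_0 = Z,  H_1 = Z^2,  H_2 = Z.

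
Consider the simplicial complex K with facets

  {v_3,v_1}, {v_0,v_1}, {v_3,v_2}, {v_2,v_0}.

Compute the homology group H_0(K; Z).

H_0 ≅ Z.

Take the total order v_0 < v_1 < v_2 < v_3 on the vertex set. Then K (dimension 1) consists of the simplices:

  0-simplices (4): [v_0], [v_1], [v_2], [v_3]
  1-simplices (4): [v_0,v_1], [v_0,v_2], [v_1,v_3], [v_2,v_3]

so the chain groups are C_0 ≅ Z^4, C_1 ≅ Z^4.

The boundary map ∂_1: C_1 → C_0 maps an edge to its endpoints' difference, ∂[p,q] = q − p.
The 4×4 boundary matrix has rank 3 and Smith normal form diag(1,1,1).

Now H_k = ker ∂_k / im ∂_{k+1}, so:

  H_0: rank C_0 − rank ∂_1 = 4 − 3 = 1, and the invariant factors of ∂_1 are all 1, so H_0 = Z.

(K is a triangulation of the circle S^1.)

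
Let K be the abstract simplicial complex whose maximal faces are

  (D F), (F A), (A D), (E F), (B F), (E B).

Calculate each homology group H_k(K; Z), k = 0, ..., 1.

H_0 = Z,  H_1 = Z^2.

Order the vertices as A < B < D < E < F. Listing each simplex with vertices in this order, K has dimension 1 with simplices:

  0-simplices (5): A, B, D, E, F
  1-simplices (6): AD, AF, BE, BF, DF, EF

so the chain groups are C_0 ≅ Z^5, C_1 ≅ Z^6.

∂_1: C_1 → C_0 maps an edge to its endpoints' difference, ∂[p,q] = q − p. For instance
  ∂AD = D − A.
The 5×6 boundary matrix has rank 4 and Smith normal form diag(1,1,1,1).

Reading off H_k = ker ∂_k / im ∂_{k+1}:

  H_0: rank C_0 − rank ∂_1 = 5 − 4 = 1, and the invariant factors of ∂_1 are all 1, so H_0 = Z.
  H_1: rank ker ∂_1 − rank ∂_2 = (6 − 4) − 0 = 2, and there is no ∂_2, so H_1 = Z^2.

(K is a triangulation of a wedge of 2 circles.)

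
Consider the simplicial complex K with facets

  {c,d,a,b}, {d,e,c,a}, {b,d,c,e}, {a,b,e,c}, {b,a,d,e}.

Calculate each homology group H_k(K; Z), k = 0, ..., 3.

H_0 ≅ Z,  H_1 = 0,  H_2 = 0,  H_3 ≅ Z.

K has 5 vertices, 10 edges, 10 triangles, 5 3-simplices.
rank ∂_0 = 0, rank ∂_1 = 4 ⇒ b_0 = 5 − 0 − 4 = 1; all invariant factors of ∂_1 are 1 so no torsion. So H_0 ≅ Z.
rank ∂_1 = 4, rank ∂_2 = 6 ⇒ b_1 = 10 − 4 − 6 = 0; all invariant factors of ∂_2 are 1 so no torsion. So H_1 ≅ 0.
rank ∂_2 = 6, rank ∂_3 = 4 ⇒ b_2 = 10 − 6 − 4 = 0; all invariant factors of ∂_3 are 1 so no torsion. So H_2 ≅ 0.
rank ∂_3 = 4, rank ∂_4 = 0 ⇒ b_3 = 5 − 4 − 0 = 1. So H_3 ≅ Z.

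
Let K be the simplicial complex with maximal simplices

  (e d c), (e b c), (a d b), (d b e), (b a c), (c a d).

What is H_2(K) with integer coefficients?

H_2 = Z.

K has 5 vertices, 9 edges, 6 triangles.
rank ∂_2 = 5, rank ∂_3 = 0 ⇒ b_2 = 6 − 5 − 0 = 1. So H_2 = Z.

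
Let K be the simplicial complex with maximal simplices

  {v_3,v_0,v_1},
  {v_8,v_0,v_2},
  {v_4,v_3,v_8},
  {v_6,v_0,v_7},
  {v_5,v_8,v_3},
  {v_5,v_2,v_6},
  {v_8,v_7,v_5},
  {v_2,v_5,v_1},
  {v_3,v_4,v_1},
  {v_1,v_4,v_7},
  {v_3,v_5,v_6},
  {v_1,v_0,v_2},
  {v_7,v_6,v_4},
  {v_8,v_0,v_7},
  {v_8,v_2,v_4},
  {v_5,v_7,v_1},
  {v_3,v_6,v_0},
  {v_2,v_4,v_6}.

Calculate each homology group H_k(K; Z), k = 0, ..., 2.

K has 9 vertices, 27 edges, 18 triangles.
rank ∂_0 = 0, rank ∂_1 = 8 ⇒ b_0 = 9 − 0 − 8 = 1; all invariant factors of ∂_1 are 1 so no torsion. So H_0 ≅ Z.
rank ∂_1 = 8, rank ∂_2 = 17 ⇒ b_1 = 27 − 8 − 17 = 2; all invariant factors of ∂_2 are 1 so no torsion. So H_1 ≅ Z^2.
rank ∂_2 = 17, rank ∂_3 = 0 ⇒ b_2 = 18 − 17 − 0 = 1. So H_2 ≅ Z.

H_0 ≅ Z,  H_1 ≅ Z^2,  H_2 ≅ Z.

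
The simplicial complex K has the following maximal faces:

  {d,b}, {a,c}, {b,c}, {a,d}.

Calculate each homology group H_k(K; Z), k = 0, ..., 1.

Take the total order a < b < c < d on the vertex set. Then K (dimension 1) consists of the simplices:

  0-simplices (4): a, b, c, d
  1-simplices (4): ac, ad, bc, bd

so the chain groups are C_0 ≅ Z^4, C_1 ≅ Z^4.

The boundary map ∂_1: C_1 → C_0 sends each edge [p,q] (with p < q) to q − p.
The resulting 4×4 matrix has rank 3, and its Smith normal form has invariant factors (1,1,1).

Reading off H_k = ker ∂_k / im ∂_{k+1}:

  H_0: rank C_0 − rank ∂_1 = 4 − 3 = 1, and the invariant factors of ∂_1 are all 1, so H_0 = Z.
  H_1: rank ker ∂_1 − rank ∂_2 = (4 − 3) − 0 = 1, and there is no ∂_2, so H_1 = Z.

(K is a triangulation of the circle S^1.)

H_0 = Z,  H_1 = Z.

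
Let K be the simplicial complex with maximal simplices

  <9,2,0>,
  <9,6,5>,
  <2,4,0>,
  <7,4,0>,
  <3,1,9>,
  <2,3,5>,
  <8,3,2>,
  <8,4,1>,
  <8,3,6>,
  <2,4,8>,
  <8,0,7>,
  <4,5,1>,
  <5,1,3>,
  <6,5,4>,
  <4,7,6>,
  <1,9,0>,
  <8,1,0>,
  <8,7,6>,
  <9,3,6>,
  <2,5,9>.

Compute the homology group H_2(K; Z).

Take the total order 0 < 1 < 2 < 3 < 4 < 5 < 6 < 7 < 8 < 9 on the vertex set. Then K (dimension 2) consists of the simplices:

  0-simplices (10): [0], [1], [2], [3], [4], [5], [6], [7], [8], [9]
  1-simplices (30): (30 of them)
  2-simplices (20): (20 of them)

giving chain groups C_0 ≅ Z^10, C_1 ≅ Z^30, C_2 ≅ Z^20.

Boundary ∂_1: C_1 → C_0 is given by ∂[p,q] = [q] − [p]. For instance
  ∂[5,6] = [6] − [5].
The resulting 10×30 matrix has rank 9, and its Smith normal form has invariant factors (1,1,1,1,1,1,1,1,1).

Boundary ∂_2: C_2 → C_1 acts by ∂[p,q,r] = [q,r] − [p,r] + [p,q]. For instance
  ∂[2,4,8] = [4,8] − [2,8] + [2,4],
  ∂[4,5,6] = [5,6] − [4,6] + [4,5].
This gives a 30×20 integer matrix of rank 20; reducing to Smith normal form yields diagonal entries (1,1,1,1,1,1,1,1,1,1,1,1,1,1,1,1,1,1,1,2).

Reading off H_k = ker ∂_k / im ∂_{k+1}:

  H_2: rank ker ∂_2 − rank ∂_3 = (20 − 20) − 0 = 0, and there is no ∂_3, so H_2 ≅ 0.

H_2 = 0.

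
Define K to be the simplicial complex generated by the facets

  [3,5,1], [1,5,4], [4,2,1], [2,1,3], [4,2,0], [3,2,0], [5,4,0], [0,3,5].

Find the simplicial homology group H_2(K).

H_2 = Z.

Order the vertices as 0 < 1 < 2 < 3 < 4 < 5. Listing each simplex with vertices in this order, K has dimension 2 with simplices:

  0-simplices (6): [0], [1], [2], [3], [4], [5]
  1-simplices (12): [0,2], [0,3], [0,4], [0,5], [1,2], [1,3], [1,4], [1,5], [2,3], [2,4], [3,5], [4,5]
  2-simplices (8): [0,2,3], [0,2,4], [0,3,5], [0,4,5], [1,2,3], [1,2,4], [1,3,5], [1,4,5]

so the chain groups are C_0 ≅ Z^6, C_1 ≅ Z^12, C_2 ≅ Z^8.

∂_1: C_1 → C_0 sends each edge [p,q] (with p < q) to q − p. For instance
  ∂[1,5] = [5] − [1].
As a 6×12 matrix over Z this has rank 5, with invariant factors (1,1,1,1,1).

Boundary ∂_2: C_2 → C_1 acts by ∂[p,q,r] = [q,r] − [p,r] + [p,q]. For instance
  ∂[0,2,4] = [2,4] − [0,4] + [0,2],
  ∂[0,3,5] = [3,5] − [0,5] + [0,3].
As a 12×8 matrix over Z this has rank 7, with invariant factors (1,1,1,1,1,1,1).

From H_k ≅ ker(∂_k) / im(∂_{k+1}) we obtain:

  H_2: rank ker ∂_2 − rank ∂_3 = (8 − 7) − 0 = 1, and there is no ∂_3, so H_2 = Z.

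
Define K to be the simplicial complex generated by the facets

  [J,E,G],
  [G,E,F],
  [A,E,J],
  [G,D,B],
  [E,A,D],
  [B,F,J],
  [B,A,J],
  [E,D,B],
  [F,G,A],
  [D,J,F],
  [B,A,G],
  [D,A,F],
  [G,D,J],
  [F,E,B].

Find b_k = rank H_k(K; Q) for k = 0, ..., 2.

b_0 = 1, b_1 = 2, b_2 = 1.

Fix the vertex order A < B < D < E < F < G < J and write every simplex with vertices in increasing order. Then dim K = 2 and the simplices of K are:

  0-simplices (7): A, B, D, E, F, G, J
  1-simplices (21): AB, AD, AE, AF, AG, AJ, BD, BE, BF, BG, BJ, DE, DF, DG, DJ, EF, EG, EJ, FG, FJ, GJ
  2-simplices (14): ABG, ABJ, ADE, ADF, AEJ, AFG, BDE, BDG, BEF, BFJ, DFJ, DGJ, EFG, EGJ

Hence C_0 ≅ Z^7, C_1 ≅ Z^21, C_2 ≅ Z^14.

The boundary map ∂_1: C_1 → C_0 is given by ∂[p,q] = [q] − [p].
This gives a 7×21 integer matrix of rank 6; reducing to Smith normal form yields diagonal entries (1,1,1,1,1,1).

Boundary ∂_2: C_2 → C_1 sends each 2-simplex [p,q,r] to [q,r] − [p,r] + [p,q]. For instance
  ∂AFG = FG − AG + AF,
  ∂AEJ = EJ − AJ + AE.
As a 21×14 matrix over Z this has rank 13, with invariant factors (1,1,1,1,1,1,1,1,1,1,1,1,1).

Reading off H_k = ker ∂_k / im ∂_{k+1}:

  H_0: rank C_0 − rank ∂_1 = 7 − 6 = 1, and the invariant factors of ∂_1 are all 1, so H_0 ≅ Z.
  H_1: rank ker ∂_1 − rank ∂_2 = (21 − 6) − 13 = 2, and the invariant factors of ∂_2 are all 1, so H_1 ≅ Z^2.
  H_2: rank ker ∂_2 − rank ∂_3 = (14 − 13) − 0 = 1, and there is no ∂_3, so H_2 ≅ Z.

As a check, the Euler characteristic is 7 − 21 + 14 = 0, which agrees with 1 − 2 + 1 = 0.

Hence the Betti numbers are b_0 = 1, b_1 = 2, b_2 = 1.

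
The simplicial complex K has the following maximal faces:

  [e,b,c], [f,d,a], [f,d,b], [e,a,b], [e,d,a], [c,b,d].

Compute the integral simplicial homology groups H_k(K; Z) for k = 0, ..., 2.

Order the vertices as a < b < c < d < e < f. Listing each simplex with vertices in this order, K has dimension 2 with simplices:

  0-simplices (6): a, b, c, d, e, f
  1-simplices (12): ab, ad, ae, af, bc, bd, be, bf, cd, ce, de, df
  2-simplices (6): abe, ade, adf, bcd, bce, bdf

giving chain groups C_0 ≅ Z^6, C_1 ≅ Z^12, C_2 ≅ Z^6.

The boundary map ∂_1: C_1 → C_0 is given by ∂[p,q] = [q] − [p].
The resulting 6×12 matrix has rank 5, and its Smith normal form has invariant factors (1,1,1,1,1).

The boundary map ∂_2: C_2 → C_1 sends each 2-simplex [p,q,r] to [q,r] − [p,r] + [p,q]. For instance
  ∂adf = df − af + ad,
  ∂ade = de − ae + ad.
The 12×6 boundary matrix has rank 6 and Smith normal form diag(1,1,1,1,1,1).

Reading off H_k = ker ∂_k / im ∂_{k+1}:

  H_0: rank C_0 − rank ∂_1 = 6 − 5 = 1, and the invariant factors of ∂_1 are all 1, so H_0 = Z.
  H_1: rank ker ∂_1 − rank ∂_2 = (12 − 5) − 6 = 1, and the invariant factors of ∂_2 are all 1, so H_1 = Z.
  H_2: rank ker ∂_2 − rank ∂_3 = (6 − 6) − 0 = 0, and there is no ∂_3, so H_2 = 0.

As a check, the Euler characteristic is 6 − 12 + 6 = 0, which agrees with 1 − 1 + 0 = 0.

H_0 ≅ Z,  H_1 ≅ Z,  H_2 = 0.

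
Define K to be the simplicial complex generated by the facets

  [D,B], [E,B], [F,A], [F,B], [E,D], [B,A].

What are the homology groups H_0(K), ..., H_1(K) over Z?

H_0 ≅ Z,  H_1 ≅ Z^2.

Order the vertices as A < B < D < E < F. Listing each simplex with vertices in this order, K has dimension 1 with simplices:

  0-simplices (5): A, B, D, E, F
  1-simplices (6): AB, AF, BD, BE, BF, DE

so the chain groups are C_0 ≅ Z^5, C_1 ≅ Z^6.

Boundary ∂_1: C_1 → C_0 is given by ∂[p,q] = [q] − [p]. For instance
  ∂BF = F − B.
The resulting 5×6 matrix has rank 4, and its Smith normal form has invariant factors (1,1,1,1).

Now H_k = ker ∂_k / im ∂_{k+1}, so:

  H_0: rank C_0 − rank ∂_1 = 5 − 4 = 1, and the invariant factors of ∂_1 are all 1, so H_0 ≅ Z.
  H_1: rank ker ∂_1 − rank ∂_2 = (6 − 4) − 0 = 2, and there is no ∂_2, so H_1 ≅ Z^2.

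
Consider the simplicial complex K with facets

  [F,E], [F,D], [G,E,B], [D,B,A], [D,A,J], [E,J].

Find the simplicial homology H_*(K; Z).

H_0 = Z,  H_1 = Z^2,  H_2 = 0.

Order the vertices as A < B < D < E < F < G < J. Listing each simplex with vertices in this order, K has dimension 2 with simplices:

  0-simplices (7): A, B, D, E, F, G, J
  1-simplices (11): AB, AD, AJ, BD, BE, BG, DF, DJ, EF, EG, EJ
  2-simplices (3): ABD, ADJ, BEG

so the chain groups are C_0 ≅ Z^7, C_1 ≅ Z^11, C_2 ≅ Z^3.

∂_1: C_1 → C_0 maps an edge to its endpoints' difference, ∂[p,q] = q − p.
As a 7×11 matrix over Z this has rank 6, with invariant factors (1,1,1,1,1,1).

Boundary ∂_2: C_2 → C_1 maps a triangle to the signed sum of its edges. For instance
  ∂ABD = BD − AD + AB,
  ∂BEG = EG − BG + BE.
The resulting 11×3 matrix has rank 3, and its Smith normal form has invariant factors (1,1,1).

Computing H_k = (kernel of ∂_k) / (image of ∂_{k+1}):

  H_0: rank C_0 − rank ∂_1 = 7 − 6 = 1, and the invariant factors of ∂_1 are all 1, so H_0 = Z.
  H_1: rank ker ∂_1 − rank ∂_2 = (11 − 6) − 3 = 2, and the invariant factors of ∂_2 are all 1, so H_1 = Z^2.
  H_2: rank ker ∂_2 − rank ∂_3 = (3 − 3) − 0 = 0, and there is no ∂_3, so H_2 = 0.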